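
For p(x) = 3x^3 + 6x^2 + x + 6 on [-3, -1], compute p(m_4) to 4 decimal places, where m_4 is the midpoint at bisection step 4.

m = -2, p(m) = 4 (+); new bracket [-3, -2]
m = -2.5, p(m) = -5.875 (−); new bracket [-2.5, -2]
m = -2.25, p(m) = -0.046875 (−); new bracket [-2.25, -2]
m = -2.125, p(m) = 2.1816 (+); new bracket [-2.25, -2.125]

2.1816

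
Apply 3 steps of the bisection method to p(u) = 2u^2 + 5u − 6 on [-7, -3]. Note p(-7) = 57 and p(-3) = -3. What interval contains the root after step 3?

[-3.5, -3]

m = -5, p(m) = 19 (+); new bracket [-5, -3]
m = -4, p(m) = 6 (+); new bracket [-4, -3]
m = -3.5, p(m) = 1 (+); new bracket [-3.5, -3]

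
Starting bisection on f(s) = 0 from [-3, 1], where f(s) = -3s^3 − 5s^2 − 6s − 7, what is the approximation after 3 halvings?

-1.5

f(-1) = -3 < 0, so the root lies in [-3, -1]
f(-2) = 9 > 0, so the root lies in [-2, -1]
f(-1.5) = 0.875 > 0, so the root lies in [-1.5, -1]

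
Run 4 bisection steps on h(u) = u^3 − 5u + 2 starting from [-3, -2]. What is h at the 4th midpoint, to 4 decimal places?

h(-2.5) = -1.125 < 0, so the root lies in [-2.5, -2]
h(-2.25) = 1.859375 > 0, so the root lies in [-2.5, -2.25]
h(-2.375) = 0.478516 > 0, so the root lies in [-2.5, -2.375]
h(-2.4375) = -0.2947 < 0, so the root lies in [-2.4375, -2.375]

-0.2947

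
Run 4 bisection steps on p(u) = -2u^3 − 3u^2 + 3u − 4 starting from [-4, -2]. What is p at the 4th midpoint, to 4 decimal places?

midpoint -3: p = 14 > 0 → [-3, -2]
midpoint -2.5: p = 1 > 0 → [-2.5, -2]
midpoint -2.25: p = -3.15625 < 0 → [-2.5, -2.25]
midpoint -2.375: p = -1.2539 < 0 → [-2.5, -2.375]

-1.2539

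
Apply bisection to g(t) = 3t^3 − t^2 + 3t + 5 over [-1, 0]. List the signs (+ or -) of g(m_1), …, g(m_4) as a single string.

t = -0.5 gives g = 2.875, positive; keep [-1, -0.5]
t = -0.75 gives g = 0.921875, positive; keep [-1, -0.75]
t = -0.875 gives g = -0.400391, negative; keep [-0.875, -0.75]
t = -0.8125 gives g = 0.2932, positive; keep [-0.875, -0.8125]

++-+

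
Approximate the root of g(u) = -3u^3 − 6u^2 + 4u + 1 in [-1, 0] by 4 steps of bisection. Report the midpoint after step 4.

-0.1875

m = -0.5, g(m) = -2.125 (−); new bracket [-0.5, 0]
m = -0.25, g(m) = -0.328125 (−); new bracket [-0.25, 0]
m = -0.125, g(m) = 0.412109 (+); new bracket [-0.25, -0.125]
m = -0.1875, g(m) = 0.0588 (+); new bracket [-0.25, -0.1875]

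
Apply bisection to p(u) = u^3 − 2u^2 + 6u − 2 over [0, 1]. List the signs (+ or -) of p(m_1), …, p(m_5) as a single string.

midpoint 0.5: p = 0.625 > 0 → [0, 0.5]
midpoint 0.25: p = -0.609375 < 0 → [0.25, 0.5]
midpoint 0.375: p = 0.021484 > 0 → [0.25, 0.375]
midpoint 0.3125: p = -0.2898 < 0 → [0.3125, 0.375]
midpoint 0.34375: p = -0.1332 < 0 → [0.34375, 0.375]

+-+--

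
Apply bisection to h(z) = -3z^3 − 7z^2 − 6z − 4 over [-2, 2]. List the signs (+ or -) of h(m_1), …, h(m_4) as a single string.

midpoint 0: h = -4 < 0 → [-2, 0]
midpoint -1: h = -2 < 0 → [-2, -1]
midpoint -1.5: h = -0.625 < 0 → [-2, -1.5]
midpoint -1.75: h = 1.1406 > 0 → [-1.75, -1.5]

---+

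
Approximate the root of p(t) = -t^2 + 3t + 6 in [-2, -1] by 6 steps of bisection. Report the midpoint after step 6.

-1.359375

p(-1.5) = -0.75 < 0, so the root lies in [-1.5, -1]
p(-1.25) = 0.6875 > 0, so the root lies in [-1.5, -1.25]
p(-1.375) = -0.015625 < 0, so the root lies in [-1.375, -1.25]
p(-1.3125) = 0.3398 > 0, so the root lies in [-1.375, -1.3125]
p(-1.34375) = 0.1631 > 0, so the root lies in [-1.375, -1.34375]
p(-1.359375) = 0.074 > 0, so the root lies in [-1.375, -1.359375]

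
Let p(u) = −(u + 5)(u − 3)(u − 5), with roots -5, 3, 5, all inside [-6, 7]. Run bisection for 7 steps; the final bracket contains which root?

-5

u = 0.5 gives p = -61.875, negative; keep [-6, 0.5]
u = -2.75 gives p = -100.265625, negative; keep [-6, -2.75]
u = -4.375 gives p = -43.212891, negative; keep [-6, -4.375]
u = -5.1875 gives p = 15.6394, positive; keep [-5.1875, -4.375]
u = -4.78125 gives p = -16.6491, negative; keep [-5.1875, -4.78125]
u = -4.984375 gives p = -1.2456, negative; keep [-5.1875, -4.984375]
u = -5.0859375 gives p = 7.0086, positive; keep [-5.0859375, -4.984375]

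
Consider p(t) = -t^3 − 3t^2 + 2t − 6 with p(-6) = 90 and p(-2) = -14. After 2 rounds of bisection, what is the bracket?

t = -4 gives p = 2, positive; keep [-4, -2]
t = -3 gives p = -12, negative; keep [-4, -3]

[-4, -3]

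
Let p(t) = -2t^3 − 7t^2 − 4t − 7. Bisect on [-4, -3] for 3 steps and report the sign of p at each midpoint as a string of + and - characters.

++-

p(-3.5) = 7 > 0, so the root lies in [-3.5, -3]
p(-3.25) = 0.71875 > 0, so the root lies in [-3.25, -3]
p(-3.125) = -1.824219 < 0, so the root lies in [-3.25, -3.125]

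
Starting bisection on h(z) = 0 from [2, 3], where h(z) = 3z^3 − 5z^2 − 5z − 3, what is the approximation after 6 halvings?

midpoint 2.5: h = 0.125 > 0 → [2, 2.5]
midpoint 2.25: h = -5.390625 < 0 → [2.25, 2.5]
midpoint 2.375: h = -2.888672 < 0 → [2.375, 2.5]
midpoint 2.4375: h = -1.448 < 0 → [2.4375, 2.5]
midpoint 2.46875: h = -0.6783 < 0 → [2.46875, 2.5]
midpoint 2.484375: h = -0.2809 < 0 → [2.484375, 2.5]

2.484375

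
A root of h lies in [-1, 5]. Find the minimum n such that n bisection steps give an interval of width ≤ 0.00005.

17

Width after n steps is 6/2^n. Need 2^n ≥ 6/0.00005 = 120000.
2^16 = 65536 < 120000 ≤ 2^17 = 131072, so n = 17.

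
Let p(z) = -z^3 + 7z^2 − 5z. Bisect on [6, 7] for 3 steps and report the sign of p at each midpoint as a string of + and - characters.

--+

midpoint 6.5: p = -11.375 < 0 → [6, 6.5]
midpoint 6.25: p = -1.953125 < 0 → [6, 6.25]
midpoint 6.125: p = 2.201172 > 0 → [6.125, 6.25]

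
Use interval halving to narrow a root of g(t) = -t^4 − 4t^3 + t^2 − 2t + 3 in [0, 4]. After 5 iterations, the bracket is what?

midpoint 2: g = -45 < 0 → [0, 2]
midpoint 1: g = -3 < 0 → [0, 1]
midpoint 0.5: g = 1.6875 > 0 → [0.5, 1]
midpoint 0.75: g = 0.0586 > 0 → [0.75, 1]
midpoint 0.875: g = -1.2502 < 0 → [0.75, 0.875]

[0.75, 0.875]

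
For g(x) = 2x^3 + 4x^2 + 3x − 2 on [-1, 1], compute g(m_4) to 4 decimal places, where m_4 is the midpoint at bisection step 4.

m = 0, g(m) = -2 (−); new bracket [0, 1]
m = 0.5, g(m) = 0.75 (+); new bracket [0, 0.5]
m = 0.25, g(m) = -0.96875 (−); new bracket [0.25, 0.5]
m = 0.375, g(m) = -0.207 (−); new bracket [0.375, 0.5]

-0.2070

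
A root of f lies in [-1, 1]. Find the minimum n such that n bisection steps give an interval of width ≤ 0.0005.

12

Width after n steps is 2/2^n. Need 2^n ≥ 2/0.0005 = 4000.
2^11 = 2048 < 4000 ≤ 2^12 = 4096, so n = 12.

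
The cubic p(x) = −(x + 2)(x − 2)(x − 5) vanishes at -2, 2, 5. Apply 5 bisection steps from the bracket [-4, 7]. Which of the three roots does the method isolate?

midpoint 1.5: p = -6.125 < 0 → [-4, 1.5]
midpoint -1.25: p = -15.234375 < 0 → [-4, -1.25]
midpoint -2.625: p = 22.041016 > 0 → [-2.625, -1.25]
midpoint -1.9375: p = -1.7073 < 0 → [-2.625, -1.9375]
midpoint -2.28125: p = 8.7674 > 0 → [-2.28125, -1.9375]

-2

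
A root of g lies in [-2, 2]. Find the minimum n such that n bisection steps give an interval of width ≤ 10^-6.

22

Width after n steps is 4/2^n. Need 2^n ≥ 4/10^-6 = 4000000.
2^21 = 2097152 < 4000000 ≤ 2^22 = 4194304, so n = 22.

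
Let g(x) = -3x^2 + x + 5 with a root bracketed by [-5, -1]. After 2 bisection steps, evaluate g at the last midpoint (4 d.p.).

-9.0000

midpoint -3: g = -25 < 0 → [-3, -1]
midpoint -2: g = -9 < 0 → [-2, -1]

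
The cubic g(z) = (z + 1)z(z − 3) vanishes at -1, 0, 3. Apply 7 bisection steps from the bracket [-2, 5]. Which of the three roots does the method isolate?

3

g(1.5) = -5.625 < 0, so the root lies in [1.5, 5]
g(3.25) = 3.453125 > 0, so the root lies in [1.5, 3.25]
g(2.375) = -5.009766 < 0, so the root lies in [2.375, 3.25]
g(2.8125) = -2.0105 < 0, so the root lies in [2.8125, 3.25]
g(3.03125) = 0.3819 > 0, so the root lies in [2.8125, 3.03125]
g(2.921875) = -0.8953 < 0, so the root lies in [2.921875, 3.03125]
g(2.9765625) = -0.2774 < 0, so the root lies in [2.9765625, 3.03125]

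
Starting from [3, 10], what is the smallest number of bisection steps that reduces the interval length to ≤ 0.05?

Width after n steps is 7/2^n. Need 2^n ≥ 7/0.05 = 140.
2^7 = 128 < 140 ≤ 2^8 = 256, so n = 8.

8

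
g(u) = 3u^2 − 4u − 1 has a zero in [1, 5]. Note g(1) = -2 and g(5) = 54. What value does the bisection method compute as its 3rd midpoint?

1.5

midpoint 3: g = 14 > 0 → [1, 3]
midpoint 2: g = 3 > 0 → [1, 2]
midpoint 1.5: g = -0.25 < 0 → [1.5, 2]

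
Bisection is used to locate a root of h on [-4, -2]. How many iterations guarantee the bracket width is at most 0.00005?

Width after n steps is 2/2^n. Need 2^n ≥ 2/0.00005 = 40000.
2^15 = 32768 < 40000 ≤ 2^16 = 65536, so n = 16.

16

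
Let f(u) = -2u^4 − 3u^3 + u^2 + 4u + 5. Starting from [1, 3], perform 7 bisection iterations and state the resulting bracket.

[1.28125, 1.296875]

f(2) = -39 < 0, so the root lies in [1, 2]
f(1.5) = -7 < 0, so the root lies in [1, 1.5]
f(1.25) = 0.820312 > 0, so the root lies in [1.25, 1.5]
f(1.375) = -2.5571 < 0, so the root lies in [1.25, 1.375]
f(1.3125) = -0.7454 < 0, so the root lies in [1.25, 1.3125]
f(1.28125) = 0.067 > 0, so the root lies in [1.28125, 1.3125]
f(1.296875) = -0.3317 < 0, so the root lies in [1.28125, 1.296875]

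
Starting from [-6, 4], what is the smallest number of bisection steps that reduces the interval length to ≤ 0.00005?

18

Width after n steps is 10/2^n. Need 2^n ≥ 10/0.00005 = 200000.
2^17 = 131072 < 200000 ≤ 2^18 = 262144, so n = 18.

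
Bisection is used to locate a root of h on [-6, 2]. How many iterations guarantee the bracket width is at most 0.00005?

Width after n steps is 8/2^n. Need 2^n ≥ 8/0.00005 = 160000.
2^17 = 131072 < 160000 ≤ 2^18 = 262144, so n = 18.

18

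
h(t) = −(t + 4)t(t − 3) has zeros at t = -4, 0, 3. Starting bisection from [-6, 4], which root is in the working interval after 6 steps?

-4

midpoint -1: h = -12 < 0 → [-6, -1]
midpoint -3.5: h = -11.375 < 0 → [-6, -3.5]
midpoint -4.75: h = 27.609375 > 0 → [-4.75, -3.5]
midpoint -4.125: h = 3.6738 > 0 → [-4.125, -3.5]
midpoint -3.8125: h = -4.8699 < 0 → [-4.125, -3.8125]
midpoint -3.96875: h = -0.8643 < 0 → [-4.125, -3.96875]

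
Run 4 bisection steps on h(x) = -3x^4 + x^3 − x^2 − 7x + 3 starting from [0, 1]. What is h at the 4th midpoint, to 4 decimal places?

midpoint 0.5: h = -0.8125 < 0 → [0, 0.5]
midpoint 0.25: h = 1.191406 > 0 → [0.25, 0.5]
midpoint 0.375: h = 0.227783 > 0 → [0.375, 0.5]
midpoint 0.4375: h = -0.2801 < 0 → [0.375, 0.4375]

-0.2801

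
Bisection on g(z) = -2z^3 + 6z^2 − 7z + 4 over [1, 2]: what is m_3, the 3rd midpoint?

1.625

z = 1.5 gives g = 0.25, positive; keep [1.5, 2]
z = 1.75 gives g = -0.59375, negative; keep [1.5, 1.75]
z = 1.625 gives g = -0.113281, negative; keep [1.5, 1.625]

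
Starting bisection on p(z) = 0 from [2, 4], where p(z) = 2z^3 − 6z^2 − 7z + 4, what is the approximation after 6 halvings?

p(3) = -17 < 0, so the root lies in [3, 4]
p(3.5) = -8.25 < 0, so the root lies in [3.5, 4]
p(3.75) = -1.15625 < 0, so the root lies in [3.75, 4]
p(3.875) = 3.1523 > 0, so the root lies in [3.75, 3.875]
p(3.8125) = 0.9321 > 0, so the root lies in [3.75, 3.8125]
p(3.78125) = -0.1284 < 0, so the root lies in [3.78125, 3.8125]

3.78125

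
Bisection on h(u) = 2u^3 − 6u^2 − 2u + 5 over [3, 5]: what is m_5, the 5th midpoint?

3.0625

u = 4 gives h = 29, positive; keep [3, 4]
u = 3.5 gives h = 10.25, positive; keep [3, 3.5]
u = 3.25 gives h = 3.78125, positive; keep [3, 3.25]
u = 3.125 gives h = 1.1914, positive; keep [3, 3.125]
u = 3.0625 gives h = 0.0474, positive; keep [3, 3.0625]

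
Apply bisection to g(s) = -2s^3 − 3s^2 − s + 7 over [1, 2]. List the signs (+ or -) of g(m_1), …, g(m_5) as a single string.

s = 1.5 gives g = -8, negative; keep [1, 1.5]
s = 1.25 gives g = -2.84375, negative; keep [1, 1.25]
s = 1.125 gives g = -0.769531, negative; keep [1, 1.125]
s = 1.0625 gives g = 0.1519, positive; keep [1.0625, 1.125]
s = 1.09375 gives g = -0.2995, negative; keep [1.0625, 1.09375]

---+-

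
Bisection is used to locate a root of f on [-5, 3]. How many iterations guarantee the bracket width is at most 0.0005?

14

Width after n steps is 8/2^n. Need 2^n ≥ 8/0.0005 = 16000.
2^13 = 8192 < 16000 ≤ 2^14 = 16384, so n = 14.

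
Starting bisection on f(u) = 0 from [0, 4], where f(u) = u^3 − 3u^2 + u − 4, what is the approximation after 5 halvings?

midpoint 2: f = -6 < 0 → [2, 4]
midpoint 3: f = -1 < 0 → [3, 4]
midpoint 3.5: f = 5.625 > 0 → [3, 3.5]
midpoint 3.25: f = 1.8906 > 0 → [3, 3.25]
midpoint 3.125: f = 0.3457 > 0 → [3, 3.125]

3.125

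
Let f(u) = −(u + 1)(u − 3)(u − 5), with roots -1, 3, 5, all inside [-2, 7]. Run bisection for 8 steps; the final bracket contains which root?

m = 2.5, f(m) = -4.375 (−); new bracket [-2, 2.5]
m = 0.25, f(m) = -16.328125 (−); new bracket [-2, 0.25]
m = -0.875, f(m) = -2.845703 (−); new bracket [-2, -0.875]
m = -1.4375, f(m) = 12.4978 (+); new bracket [-1.4375, -0.875]
m = -1.15625, f(m) = 3.998 (+); new bracket [-1.15625, -0.875]
m = -1.015625, f(m) = 0.3774 (+); new bracket [-1.015625, -0.875]
m = -0.9453125, f(m) = -1.2828 (−); new bracket [-1.015625, -0.9453125]
m = -0.98046875, f(m) = -0.4649 (−); new bracket [-1.015625, -0.98046875]

-1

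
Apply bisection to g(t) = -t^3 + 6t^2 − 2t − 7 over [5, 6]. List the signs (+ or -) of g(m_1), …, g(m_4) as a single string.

-++-

m = 5.5, g(m) = -2.875 (−); new bracket [5, 5.5]
m = 5.25, g(m) = 3.171875 (+); new bracket [5.25, 5.5]
m = 5.375, g(m) = 0.306641 (+); new bracket [5.375, 5.5]
m = 5.4375, g(m) = -1.2439 (−); new bracket [5.375, 5.4375]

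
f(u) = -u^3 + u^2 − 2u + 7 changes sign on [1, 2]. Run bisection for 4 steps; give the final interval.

f(1.5) = 2.875 > 0, so the root lies in [1.5, 2]
f(1.75) = 1.203125 > 0, so the root lies in [1.75, 2]
f(1.875) = 0.173828 > 0, so the root lies in [1.875, 2]
f(1.9375) = -0.3943 < 0, so the root lies in [1.875, 1.9375]

[1.875, 1.9375]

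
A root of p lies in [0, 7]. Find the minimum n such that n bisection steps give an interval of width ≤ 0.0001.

17

Width after n steps is 7/2^n. Need 2^n ≥ 7/0.0001 = 70000.
2^16 = 65536 < 70000 ≤ 2^17 = 131072, so n = 17.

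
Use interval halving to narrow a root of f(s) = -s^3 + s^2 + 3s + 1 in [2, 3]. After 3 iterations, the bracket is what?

m = 2.5, f(m) = -0.875 (−); new bracket [2, 2.5]
m = 2.25, f(m) = 1.421875 (+); new bracket [2.25, 2.5]
m = 2.375, f(m) = 0.369141 (+); new bracket [2.375, 2.5]

[2.375, 2.5]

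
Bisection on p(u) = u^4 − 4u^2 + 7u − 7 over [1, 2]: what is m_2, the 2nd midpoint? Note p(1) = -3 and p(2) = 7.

p(1.5) = -0.4375 < 0, so the root lies in [1.5, 2]
p(1.75) = 2.378906 > 0, so the root lies in [1.5, 1.75]

1.75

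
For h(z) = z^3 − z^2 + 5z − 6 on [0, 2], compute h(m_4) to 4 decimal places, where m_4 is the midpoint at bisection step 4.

midpoint 1: h = -1 < 0 → [1, 2]
midpoint 1.5: h = 2.625 > 0 → [1, 1.5]
midpoint 1.25: h = 0.640625 > 0 → [1, 1.25]
midpoint 1.125: h = -0.2168 < 0 → [1.125, 1.25]

-0.2168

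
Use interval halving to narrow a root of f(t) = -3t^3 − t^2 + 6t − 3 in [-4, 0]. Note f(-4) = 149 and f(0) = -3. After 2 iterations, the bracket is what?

t = -2 gives f = 5, positive; keep [-2, 0]
t = -1 gives f = -7, negative; keep [-2, -1]

[-2, -1]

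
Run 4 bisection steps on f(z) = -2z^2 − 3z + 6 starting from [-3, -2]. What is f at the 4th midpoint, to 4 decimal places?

m = -2.5, f(m) = 1 (+); new bracket [-3, -2.5]
m = -2.75, f(m) = -0.875 (−); new bracket [-2.75, -2.5]
m = -2.625, f(m) = 0.09375 (+); new bracket [-2.75, -2.625]
m = -2.6875, f(m) = -0.3828 (−); new bracket [-2.6875, -2.625]

-0.3828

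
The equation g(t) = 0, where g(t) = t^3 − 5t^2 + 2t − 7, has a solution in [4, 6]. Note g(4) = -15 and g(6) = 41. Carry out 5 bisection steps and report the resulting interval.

g(5) = 3 > 0, so the root lies in [4, 5]
g(4.5) = -8.125 < 0, so the root lies in [4.5, 5]
g(4.75) = -3.140625 < 0, so the root lies in [4.75, 5]
g(4.875) = -0.2207 < 0, so the root lies in [4.875, 5]
g(4.9375) = 1.3513 > 0, so the root lies in [4.875, 4.9375]

[4.875, 4.9375]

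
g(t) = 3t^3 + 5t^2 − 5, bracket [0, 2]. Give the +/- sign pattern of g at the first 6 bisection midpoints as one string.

+--+-+

m = 1, g(m) = 3 (+); new bracket [0, 1]
m = 0.5, g(m) = -3.375 (−); new bracket [0.5, 1]
m = 0.75, g(m) = -0.921875 (−); new bracket [0.75, 1]
m = 0.875, g(m) = 0.8379 (+); new bracket [0.75, 0.875]
m = 0.8125, g(m) = -0.0901 (−); new bracket [0.8125, 0.875]
m = 0.84375, g(m) = 0.3616 (+); new bracket [0.8125, 0.84375]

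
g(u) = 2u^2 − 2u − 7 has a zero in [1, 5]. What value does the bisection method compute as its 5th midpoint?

2.375

midpoint 3: g = 5 > 0 → [1, 3]
midpoint 2: g = -3 < 0 → [2, 3]
midpoint 2.5: g = 0.5 > 0 → [2, 2.5]
midpoint 2.25: g = -1.375 < 0 → [2.25, 2.5]
midpoint 2.375: g = -0.4688 < 0 → [2.375, 2.5]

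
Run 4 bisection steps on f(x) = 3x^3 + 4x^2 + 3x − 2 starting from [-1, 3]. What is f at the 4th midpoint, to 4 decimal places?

x = 1 gives f = 8, positive; keep [-1, 1]
x = 0 gives f = -2, negative; keep [0, 1]
x = 0.5 gives f = 0.875, positive; keep [0, 0.5]
x = 0.25 gives f = -0.9531, negative; keep [0.25, 0.5]

-0.9531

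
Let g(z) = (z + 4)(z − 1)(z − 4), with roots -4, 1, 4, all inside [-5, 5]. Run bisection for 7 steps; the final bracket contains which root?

-4

g(0) = 16 > 0, so the root lies in [-5, 0]
g(-2.5) = 34.125 > 0, so the root lies in [-5, -2.5]
g(-3.75) = 9.203125 > 0, so the root lies in [-5, -3.75]
g(-4.375) = -16.8809 < 0, so the root lies in [-4.375, -3.75]
g(-4.0625) = -2.551 < 0, so the root lies in [-4.0625, -3.75]
g(-3.90625) = 3.6366 > 0, so the root lies in [-4.0625, -3.90625]
g(-3.984375) = 0.6218 > 0, so the root lies in [-4.0625, -3.984375]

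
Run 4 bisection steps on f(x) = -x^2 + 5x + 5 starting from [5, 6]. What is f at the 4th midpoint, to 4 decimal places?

f(5.5) = 2.25 > 0, so the root lies in [5.5, 6]
f(5.75) = 0.6875 > 0, so the root lies in [5.75, 6]
f(5.875) = -0.140625 < 0, so the root lies in [5.75, 5.875]
f(5.8125) = 0.2773 > 0, so the root lies in [5.8125, 5.875]

0.2773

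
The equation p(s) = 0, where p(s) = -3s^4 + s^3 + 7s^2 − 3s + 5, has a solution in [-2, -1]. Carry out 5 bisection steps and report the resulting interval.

midpoint -1.5: p = 6.6875 > 0 → [-2, -1.5]
midpoint -1.75: p = -1.808594 < 0 → [-1.75, -1.5]
midpoint -1.625: p = 3.149658 > 0 → [-1.75, -1.625]
midpoint -1.6875: p = 0.8632 > 0 → [-1.75, -1.6875]
midpoint -1.71875: p = -0.4225 < 0 → [-1.71875, -1.6875]

[-1.71875, -1.6875]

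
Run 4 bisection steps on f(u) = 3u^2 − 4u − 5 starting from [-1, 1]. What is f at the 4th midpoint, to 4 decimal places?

0.7969

midpoint 0: f = -5 < 0 → [-1, 0]
midpoint -0.5: f = -2.25 < 0 → [-1, -0.5]
midpoint -0.75: f = -0.3125 < 0 → [-1, -0.75]
midpoint -0.875: f = 0.7969 > 0 → [-0.875, -0.75]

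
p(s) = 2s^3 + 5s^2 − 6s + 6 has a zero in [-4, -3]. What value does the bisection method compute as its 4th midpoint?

midpoint -3.5: p = 2.5 > 0 → [-4, -3.5]
midpoint -3.75: p = -6.65625 < 0 → [-3.75, -3.5]
midpoint -3.625: p = -1.816406 < 0 → [-3.625, -3.5]
midpoint -3.5625: p = 0.4058 > 0 → [-3.625, -3.5625]

-3.5625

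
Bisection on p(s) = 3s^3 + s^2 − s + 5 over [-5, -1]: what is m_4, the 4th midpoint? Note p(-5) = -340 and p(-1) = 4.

m = -3, p(m) = -64 (−); new bracket [-3, -1]
m = -2, p(m) = -13 (−); new bracket [-2, -1]
m = -1.5, p(m) = -1.375 (−); new bracket [-1.5, -1]
m = -1.25, p(m) = 1.9531 (+); new bracket [-1.5, -1.25]

-1.25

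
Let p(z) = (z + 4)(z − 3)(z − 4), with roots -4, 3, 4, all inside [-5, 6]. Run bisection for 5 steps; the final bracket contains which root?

-4

m = 0.5, p(m) = 39.375 (+); new bracket [-5, 0.5]
m = -2.25, p(m) = 57.421875 (+); new bracket [-5, -2.25]
m = -3.625, p(m) = 18.943359 (+); new bracket [-5, -3.625]
m = -4.3125, p(m) = -18.9954 (−); new bracket [-4.3125, -3.625]
m = -3.96875, p(m) = 1.7354 (+); new bracket [-4.3125, -3.96875]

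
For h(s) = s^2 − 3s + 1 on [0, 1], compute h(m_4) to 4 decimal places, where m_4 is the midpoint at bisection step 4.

-0.1211

m = 0.5, h(m) = -0.25 (−); new bracket [0, 0.5]
m = 0.25, h(m) = 0.3125 (+); new bracket [0.25, 0.5]
m = 0.375, h(m) = 0.015625 (+); new bracket [0.375, 0.5]
m = 0.4375, h(m) = -0.1211 (−); new bracket [0.375, 0.4375]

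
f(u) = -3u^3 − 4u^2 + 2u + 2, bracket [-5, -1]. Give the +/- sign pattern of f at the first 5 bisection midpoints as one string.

u = -3 gives f = 41, positive; keep [-3, -1]
u = -2 gives f = 6, positive; keep [-2, -1]
u = -1.5 gives f = 0.125, positive; keep [-1.5, -1]
u = -1.25 gives f = -0.8906, negative; keep [-1.5, -1.25]
u = -1.375 gives f = -0.5137, negative; keep [-1.5, -1.375]

+++--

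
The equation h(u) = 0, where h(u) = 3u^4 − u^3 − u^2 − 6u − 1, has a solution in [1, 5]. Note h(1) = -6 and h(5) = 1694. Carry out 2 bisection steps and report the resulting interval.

u = 3 gives h = 188, positive; keep [1, 3]
u = 2 gives h = 23, positive; keep [1, 2]

[1, 2]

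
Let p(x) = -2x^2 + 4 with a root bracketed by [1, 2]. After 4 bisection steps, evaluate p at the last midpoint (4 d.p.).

m = 1.5, p(m) = -0.5 (−); new bracket [1, 1.5]
m = 1.25, p(m) = 0.875 (+); new bracket [1.25, 1.5]
m = 1.375, p(m) = 0.21875 (+); new bracket [1.375, 1.5]
m = 1.4375, p(m) = -0.1328 (−); new bracket [1.375, 1.4375]

-0.1328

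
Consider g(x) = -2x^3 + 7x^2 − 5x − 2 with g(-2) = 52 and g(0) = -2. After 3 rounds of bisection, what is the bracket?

[-0.5, -0.25]

midpoint -1: g = 12 > 0 → [-1, 0]
midpoint -0.5: g = 2.5 > 0 → [-0.5, 0]
midpoint -0.25: g = -0.28125 < 0 → [-0.5, -0.25]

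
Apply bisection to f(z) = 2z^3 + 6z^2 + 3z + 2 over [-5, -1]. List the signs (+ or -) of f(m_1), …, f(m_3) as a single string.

z = -3 gives f = -7, negative; keep [-3, -1]
z = -2 gives f = 4, positive; keep [-3, -2]
z = -2.5 gives f = 0.75, positive; keep [-3, -2.5]

-++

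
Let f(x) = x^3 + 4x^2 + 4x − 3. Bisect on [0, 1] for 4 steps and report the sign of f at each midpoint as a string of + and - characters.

f(0.5) = 0.125 > 0, so the root lies in [0, 0.5]
f(0.25) = -1.734375 < 0, so the root lies in [0.25, 0.5]
f(0.375) = -0.884766 < 0, so the root lies in [0.375, 0.5]
f(0.4375) = -0.4006 < 0, so the root lies in [0.4375, 0.5]

+---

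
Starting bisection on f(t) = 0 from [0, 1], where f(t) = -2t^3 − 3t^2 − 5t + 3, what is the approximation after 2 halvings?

0.25

t = 0.5 gives f = -0.5, negative; keep [0, 0.5]
t = 0.25 gives f = 1.53125, positive; keep [0.25, 0.5]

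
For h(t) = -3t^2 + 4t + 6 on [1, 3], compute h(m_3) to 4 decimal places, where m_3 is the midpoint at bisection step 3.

midpoint 2: h = 2 > 0 → [2, 3]
midpoint 2.5: h = -2.75 < 0 → [2, 2.5]
midpoint 2.25: h = -0.1875 < 0 → [2, 2.25]

-0.1875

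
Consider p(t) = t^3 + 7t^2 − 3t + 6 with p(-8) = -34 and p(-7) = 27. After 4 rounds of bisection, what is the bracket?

t = -7.5 gives p = 0.375, positive; keep [-8, -7.5]
t = -7.75 gives p = -15.796875, negative; keep [-7.75, -7.5]
t = -7.625 gives p = -7.462891, negative; keep [-7.625, -7.5]
t = -7.5625 gives p = -3.4827, negative; keep [-7.5625, -7.5]

[-7.5625, -7.5]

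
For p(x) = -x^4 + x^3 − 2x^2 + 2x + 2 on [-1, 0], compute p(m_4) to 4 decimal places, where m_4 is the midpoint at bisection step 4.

p(-0.5) = 0.3125 > 0, so the root lies in [-1, -0.5]
p(-0.75) = -1.363281 < 0, so the root lies in [-0.75, -0.5]
p(-0.625) = -0.427979 < 0, so the root lies in [-0.625, -0.5]
p(-0.5625) = -0.0359 < 0, so the root lies in [-0.5625, -0.5]

-0.0359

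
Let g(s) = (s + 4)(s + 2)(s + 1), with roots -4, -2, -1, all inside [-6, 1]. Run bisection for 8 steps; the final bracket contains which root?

-4

m = -2.5, g(m) = 1.125 (+); new bracket [-6, -2.5]
m = -4.25, g(m) = -1.828125 (−); new bracket [-4.25, -2.5]
m = -3.375, g(m) = 2.041016 (+); new bracket [-4.25, -3.375]
m = -3.8125, g(m) = 0.9558 (+); new bracket [-4.25, -3.8125]
m = -4.03125, g(m) = -0.1924 (−); new bracket [-4.03125, -3.8125]
m = -3.921875, g(m) = 0.4387 (+); new bracket [-4.03125, -3.921875]
m = -3.9765625, g(m) = 0.1379 (+); new bracket [-4.03125, -3.9765625]
m = -4.00390625, g(m) = -0.0235 (−); new bracket [-4.00390625, -3.9765625]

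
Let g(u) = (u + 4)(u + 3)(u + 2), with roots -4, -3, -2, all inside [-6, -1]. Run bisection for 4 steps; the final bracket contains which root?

g(-3.5) = 0.375 > 0, so the root lies in [-6, -3.5]
g(-4.75) = -3.609375 < 0, so the root lies in [-4.75, -3.5]
g(-4.125) = -0.298828 < 0, so the root lies in [-4.125, -3.5]
g(-3.8125) = 0.2761 > 0, so the root lies in [-4.125, -3.8125]

-4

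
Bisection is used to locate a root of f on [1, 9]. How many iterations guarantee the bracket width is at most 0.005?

11

Width after n steps is 8/2^n. Need 2^n ≥ 8/0.005 = 1600.
2^10 = 1024 < 1600 ≤ 2^11 = 2048, so n = 11.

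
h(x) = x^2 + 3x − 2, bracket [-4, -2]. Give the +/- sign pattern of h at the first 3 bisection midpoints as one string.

--+

m = -3, h(m) = -2 (−); new bracket [-4, -3]
m = -3.5, h(m) = -0.25 (−); new bracket [-4, -3.5]
m = -3.75, h(m) = 0.8125 (+); new bracket [-3.75, -3.5]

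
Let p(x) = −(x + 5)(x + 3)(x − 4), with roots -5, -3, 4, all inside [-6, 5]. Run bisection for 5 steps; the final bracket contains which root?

4

midpoint -0.5: p = 50.625 > 0 → [-0.5, 5]
midpoint 2.25: p = 66.609375 > 0 → [2.25, 5]
midpoint 3.625: p = 21.427734 > 0 → [3.625, 5]
midpoint 4.3125: p = -21.2805 < 0 → [3.625, 4.3125]
midpoint 3.96875: p = 1.9532 > 0 → [3.96875, 4.3125]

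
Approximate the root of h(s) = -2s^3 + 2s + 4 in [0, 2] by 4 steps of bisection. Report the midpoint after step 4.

s = 1 gives h = 4, positive; keep [1, 2]
s = 1.5 gives h = 0.25, positive; keep [1.5, 2]
s = 1.75 gives h = -3.21875, negative; keep [1.5, 1.75]
s = 1.625 gives h = -1.332, negative; keep [1.5, 1.625]

1.625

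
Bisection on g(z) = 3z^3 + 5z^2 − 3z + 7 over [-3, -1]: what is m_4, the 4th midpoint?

-2.375

z = -2 gives g = 9, positive; keep [-3, -2]
z = -2.5 gives g = -1.125, negative; keep [-2.5, -2]
z = -2.25 gives g = 4.890625, positive; keep [-2.5, -2.25]
z = -2.375 gives g = 2.1387, positive; keep [-2.5, -2.375]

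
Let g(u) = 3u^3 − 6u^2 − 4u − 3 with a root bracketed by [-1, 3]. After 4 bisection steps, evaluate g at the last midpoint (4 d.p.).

3.0156

m = 1, g(m) = -10 (−); new bracket [1, 3]
m = 2, g(m) = -11 (−); new bracket [2, 3]
m = 2.5, g(m) = -3.625 (−); new bracket [2.5, 3]
m = 2.75, g(m) = 3.0156 (+); new bracket [2.5, 2.75]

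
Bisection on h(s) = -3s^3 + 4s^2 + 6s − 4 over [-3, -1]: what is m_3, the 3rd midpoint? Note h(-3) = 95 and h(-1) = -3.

-1.25

midpoint -2: h = 24 > 0 → [-2, -1]
midpoint -1.5: h = 6.125 > 0 → [-1.5, -1]
midpoint -1.25: h = 0.609375 > 0 → [-1.25, -1]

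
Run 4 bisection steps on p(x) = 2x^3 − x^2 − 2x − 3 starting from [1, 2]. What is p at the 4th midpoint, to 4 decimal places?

midpoint 1.5: p = -1.5 < 0 → [1.5, 2]
midpoint 1.75: p = 1.15625 > 0 → [1.5, 1.75]
midpoint 1.625: p = -0.308594 < 0 → [1.625, 1.75]
midpoint 1.6875: p = 0.3882 > 0 → [1.625, 1.6875]

0.3882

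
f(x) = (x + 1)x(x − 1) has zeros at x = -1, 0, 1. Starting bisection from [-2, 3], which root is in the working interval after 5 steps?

1

x = 0.5 gives f = -0.375, negative; keep [0.5, 3]
x = 1.75 gives f = 3.609375, positive; keep [0.5, 1.75]
x = 1.125 gives f = 0.298828, positive; keep [0.5, 1.125]
x = 0.8125 gives f = -0.2761, negative; keep [0.8125, 1.125]
x = 0.96875 gives f = -0.0596, negative; keep [0.96875, 1.125]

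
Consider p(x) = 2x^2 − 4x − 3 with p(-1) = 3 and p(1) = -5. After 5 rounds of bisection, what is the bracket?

[-0.625, -0.5625]

x = 0 gives p = -3, negative; keep [-1, 0]
x = -0.5 gives p = -0.5, negative; keep [-1, -0.5]
x = -0.75 gives p = 1.125, positive; keep [-0.75, -0.5]
x = -0.625 gives p = 0.2812, positive; keep [-0.625, -0.5]
x = -0.5625 gives p = -0.1172, negative; keep [-0.625, -0.5625]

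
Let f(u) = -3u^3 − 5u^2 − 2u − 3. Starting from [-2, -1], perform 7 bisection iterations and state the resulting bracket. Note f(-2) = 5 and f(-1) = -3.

[-1.640625, -1.6328125]

midpoint -1.5: f = -1.125 < 0 → [-2, -1.5]
midpoint -1.75: f = 1.265625 > 0 → [-1.75, -1.5]
midpoint -1.625: f = -0.080078 < 0 → [-1.75, -1.625]
midpoint -1.6875: f = 0.553 > 0 → [-1.6875, -1.625]
midpoint -1.65625: f = 0.2268 > 0 → [-1.65625, -1.625]
midpoint -1.640625: f = 0.071 > 0 → [-1.640625, -1.625]
midpoint -1.6328125: f = -0.0051 < 0 → [-1.640625, -1.6328125]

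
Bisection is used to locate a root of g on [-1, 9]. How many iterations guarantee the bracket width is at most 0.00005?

Width after n steps is 10/2^n. Need 2^n ≥ 10/0.00005 = 200000.
2^17 = 131072 < 200000 ≤ 2^18 = 262144, so n = 18.

18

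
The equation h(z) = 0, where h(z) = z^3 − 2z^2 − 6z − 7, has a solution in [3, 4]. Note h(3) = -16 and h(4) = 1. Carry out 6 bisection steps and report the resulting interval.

[3.953125, 3.96875]

m = 3.5, h(m) = -9.625 (−); new bracket [3.5, 4]
m = 3.75, h(m) = -4.890625 (−); new bracket [3.75, 4]
m = 3.875, h(m) = -2.095703 (−); new bracket [3.875, 4]
m = 3.9375, h(m) = -0.5862 (−); new bracket [3.9375, 4]
m = 3.96875, h(m) = 0.1972 (+); new bracket [3.9375, 3.96875]
m = 3.953125, h(m) = -0.1969 (−); new bracket [3.953125, 3.96875]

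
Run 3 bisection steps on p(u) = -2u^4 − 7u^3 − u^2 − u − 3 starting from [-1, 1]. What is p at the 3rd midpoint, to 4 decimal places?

-0.4922

midpoint 0: p = -3 < 0 → [-1, 0]
midpoint -0.5: p = -2 < 0 → [-1, -0.5]
midpoint -0.75: p = -0.492188 < 0 → [-1, -0.75]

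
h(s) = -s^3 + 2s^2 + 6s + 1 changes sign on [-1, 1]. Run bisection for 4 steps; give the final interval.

midpoint 0: h = 1 > 0 → [-1, 0]
midpoint -0.5: h = -1.375 < 0 → [-0.5, 0]
midpoint -0.25: h = -0.359375 < 0 → [-0.25, 0]
midpoint -0.125: h = 0.2832 > 0 → [-0.25, -0.125]

[-0.25, -0.125]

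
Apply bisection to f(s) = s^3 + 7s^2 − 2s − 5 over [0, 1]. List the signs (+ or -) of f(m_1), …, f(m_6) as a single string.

---+--

midpoint 0.5: f = -4.125 < 0 → [0.5, 1]
midpoint 0.75: f = -2.140625 < 0 → [0.75, 1]
midpoint 0.875: f = -0.720703 < 0 → [0.875, 1]
midpoint 0.9375: f = 0.1013 > 0 → [0.875, 0.9375]
midpoint 0.90625: f = -0.3192 < 0 → [0.90625, 0.9375]
midpoint 0.921875: f = -0.1113 < 0 → [0.921875, 0.9375]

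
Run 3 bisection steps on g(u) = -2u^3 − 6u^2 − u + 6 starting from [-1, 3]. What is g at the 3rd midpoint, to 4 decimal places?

3.7500

midpoint 1: g = -3 < 0 → [-1, 1]
midpoint 0: g = 6 > 0 → [0, 1]
midpoint 0.5: g = 3.75 > 0 → [0.5, 1]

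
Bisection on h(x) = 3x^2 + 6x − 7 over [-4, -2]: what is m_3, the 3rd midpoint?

h(-3) = 2 > 0, so the root lies in [-3, -2]
h(-2.5) = -3.25 < 0, so the root lies in [-3, -2.5]
h(-2.75) = -0.8125 < 0, so the root lies in [-3, -2.75]

-2.75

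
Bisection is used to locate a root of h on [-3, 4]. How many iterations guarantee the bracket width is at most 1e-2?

Width after n steps is 7/2^n. Need 2^n ≥ 7/1e-2 = 700.
2^9 = 512 < 700 ≤ 2^10 = 1024, so n = 10.

10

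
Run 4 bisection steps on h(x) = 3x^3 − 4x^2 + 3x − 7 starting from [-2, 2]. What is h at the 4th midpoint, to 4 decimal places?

m = 0, h(m) = -7 (−); new bracket [0, 2]
m = 1, h(m) = -5 (−); new bracket [1, 2]
m = 1.5, h(m) = -1.375 (−); new bracket [1.5, 2]
m = 1.75, h(m) = 2.0781 (+); new bracket [1.5, 1.75]

2.0781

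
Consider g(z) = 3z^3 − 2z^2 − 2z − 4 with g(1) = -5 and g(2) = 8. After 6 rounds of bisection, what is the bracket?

[1.59375, 1.609375]

midpoint 1.5: g = -1.375 < 0 → [1.5, 2]
midpoint 1.75: g = 2.453125 > 0 → [1.5, 1.75]
midpoint 1.625: g = 0.341797 > 0 → [1.5, 1.625]
midpoint 1.5625: g = -0.5637 < 0 → [1.5625, 1.625]
midpoint 1.59375: g = -0.123 < 0 → [1.59375, 1.625]
midpoint 1.609375: g = 0.1063 > 0 → [1.59375, 1.609375]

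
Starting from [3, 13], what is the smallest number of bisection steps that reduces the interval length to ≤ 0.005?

11

Width after n steps is 10/2^n. Need 2^n ≥ 10/0.005 = 2000.
2^10 = 1024 < 2000 ≤ 2^11 = 2048, so n = 11.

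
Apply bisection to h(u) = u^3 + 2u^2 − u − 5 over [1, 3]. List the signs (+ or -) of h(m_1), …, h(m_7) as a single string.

++-+---

u = 2 gives h = 9, positive; keep [1, 2]
u = 1.5 gives h = 1.375, positive; keep [1, 1.5]
u = 1.25 gives h = -1.171875, negative; keep [1.25, 1.5]
u = 1.375 gives h = 0.0059, positive; keep [1.25, 1.375]
u = 1.3125 gives h = -0.6062, negative; keep [1.3125, 1.375]
u = 1.34375 gives h = -0.3061, negative; keep [1.34375, 1.375]
u = 1.359375 gives h = -0.1516, negative; keep [1.359375, 1.375]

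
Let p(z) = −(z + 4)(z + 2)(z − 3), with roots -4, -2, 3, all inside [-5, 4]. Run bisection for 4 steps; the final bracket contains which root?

3

p(-0.5) = 18.375 > 0, so the root lies in [-0.5, 4]
p(1.75) = 26.953125 > 0, so the root lies in [1.75, 4]
p(2.875) = 4.189453 > 0, so the root lies in [2.875, 4]
p(3.4375) = -17.6931 < 0, so the root lies in [2.875, 3.4375]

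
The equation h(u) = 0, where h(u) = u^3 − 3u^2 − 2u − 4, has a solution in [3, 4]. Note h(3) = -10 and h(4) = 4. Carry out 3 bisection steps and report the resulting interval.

h(3.5) = -4.875 < 0, so the root lies in [3.5, 4]
h(3.75) = -0.953125 < 0, so the root lies in [3.75, 4]
h(3.875) = 1.388672 > 0, so the root lies in [3.75, 3.875]

[3.75, 3.875]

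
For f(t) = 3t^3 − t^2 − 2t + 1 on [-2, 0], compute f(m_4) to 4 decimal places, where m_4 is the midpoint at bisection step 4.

f(-1) = -1 < 0, so the root lies in [-1, 0]
f(-0.5) = 1.375 > 0, so the root lies in [-1, -0.5]
f(-0.75) = 0.671875 > 0, so the root lies in [-1, -0.75]
f(-0.875) = -0.0254 < 0, so the root lies in [-0.875, -0.75]

-0.0254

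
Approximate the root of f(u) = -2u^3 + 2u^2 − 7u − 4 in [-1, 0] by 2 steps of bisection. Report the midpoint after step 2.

-0.25

f(-0.5) = 0.25 > 0, so the root lies in [-0.5, 0]
f(-0.25) = -2.09375 < 0, so the root lies in [-0.5, -0.25]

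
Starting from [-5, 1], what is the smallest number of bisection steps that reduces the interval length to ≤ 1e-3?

13

Width after n steps is 6/2^n. Need 2^n ≥ 6/1e-3 = 6000.
2^12 = 4096 < 6000 ≤ 2^13 = 8192, so n = 13.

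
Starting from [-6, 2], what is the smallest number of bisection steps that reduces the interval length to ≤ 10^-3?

13

Width after n steps is 8/2^n. Need 2^n ≥ 8/10^-3 = 8000.
2^12 = 4096 < 8000 ≤ 2^13 = 8192, so n = 13.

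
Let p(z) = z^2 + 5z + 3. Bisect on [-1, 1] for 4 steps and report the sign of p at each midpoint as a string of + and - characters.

p(0) = 3 > 0, so the root lies in [-1, 0]
p(-0.5) = 0.75 > 0, so the root lies in [-1, -0.5]
p(-0.75) = -0.1875 < 0, so the root lies in [-0.75, -0.5]
p(-0.625) = 0.2656 > 0, so the root lies in [-0.75, -0.625]

++-+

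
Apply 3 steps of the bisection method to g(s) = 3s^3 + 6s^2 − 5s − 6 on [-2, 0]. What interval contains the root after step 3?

[-1, -0.75]

g(-1) = 2 > 0, so the root lies in [-1, 0]
g(-0.5) = -2.375 < 0, so the root lies in [-1, -0.5]
g(-0.75) = -0.140625 < 0, so the root lies in [-1, -0.75]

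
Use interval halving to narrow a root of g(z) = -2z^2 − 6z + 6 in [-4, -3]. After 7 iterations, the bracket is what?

[-3.796875, -3.7890625]

z = -3.5 gives g = 2.5, positive; keep [-4, -3.5]
z = -3.75 gives g = 0.375, positive; keep [-4, -3.75]
z = -3.875 gives g = -0.78125, negative; keep [-3.875, -3.75]
z = -3.8125 gives g = -0.1953, negative; keep [-3.8125, -3.75]
z = -3.78125 gives g = 0.0918, positive; keep [-3.8125, -3.78125]
z = -3.796875 gives g = -0.0513, negative; keep [-3.796875, -3.78125]
z = -3.7890625 gives g = 0.0204, positive; keep [-3.796875, -3.7890625]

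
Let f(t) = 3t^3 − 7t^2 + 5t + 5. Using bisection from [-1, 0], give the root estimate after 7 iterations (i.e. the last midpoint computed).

-0.5234375

f(-0.5) = 0.375 > 0, so the root lies in [-1, -0.5]
f(-0.75) = -3.953125 < 0, so the root lies in [-0.75, -0.5]
f(-0.625) = -1.591797 < 0, so the root lies in [-0.625, -0.5]
f(-0.5625) = -0.5613 < 0, so the root lies in [-0.5625, -0.5]
f(-0.53125) = -0.0816 < 0, so the root lies in [-0.53125, -0.5]
f(-0.515625) = 0.1495 > 0, so the root lies in [-0.53125, -0.515625]
f(-0.5234375) = 0.0347 > 0, so the root lies in [-0.53125, -0.5234375]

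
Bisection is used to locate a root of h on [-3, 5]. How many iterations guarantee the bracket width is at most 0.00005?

Width after n steps is 8/2^n. Need 2^n ≥ 8/0.00005 = 160000.
2^17 = 131072 < 160000 ≤ 2^18 = 262144, so n = 18.

18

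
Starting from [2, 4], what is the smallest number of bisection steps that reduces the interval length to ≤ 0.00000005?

26

Width after n steps is 2/2^n. Need 2^n ≥ 2/0.00000005 = 40000000.
2^25 = 33554432 < 40000000 ≤ 2^26 = 67108864, so n = 26.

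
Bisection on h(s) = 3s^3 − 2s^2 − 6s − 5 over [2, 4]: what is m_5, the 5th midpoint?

h(3) = 40 > 0, so the root lies in [2, 3]
h(2.5) = 14.375 > 0, so the root lies in [2, 2.5]
h(2.25) = 5.546875 > 0, so the root lies in [2, 2.25]
h(2.125) = 2.0059 > 0, so the root lies in [2, 2.125]
h(2.0625) = 0.4382 > 0, so the root lies in [2, 2.0625]

2.0625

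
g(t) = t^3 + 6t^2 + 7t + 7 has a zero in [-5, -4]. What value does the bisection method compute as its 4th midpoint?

m = -4.5, g(m) = 5.875 (+); new bracket [-5, -4.5]
m = -4.75, g(m) = 1.953125 (+); new bracket [-5, -4.75]
m = -4.875, g(m) = -0.388672 (−); new bracket [-4.875, -4.75]
m = -4.8125, g(m) = 0.8152 (+); new bracket [-4.875, -4.8125]

-4.8125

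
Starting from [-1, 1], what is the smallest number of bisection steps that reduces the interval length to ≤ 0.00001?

Width after n steps is 2/2^n. Need 2^n ≥ 2/0.00001 = 200000.
2^17 = 131072 < 200000 ≤ 2^18 = 262144, so n = 18.

18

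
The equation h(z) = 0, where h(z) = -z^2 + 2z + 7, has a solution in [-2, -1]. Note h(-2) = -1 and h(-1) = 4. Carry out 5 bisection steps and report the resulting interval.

h(-1.5) = 1.75 > 0, so the root lies in [-2, -1.5]
h(-1.75) = 0.4375 > 0, so the root lies in [-2, -1.75]
h(-1.875) = -0.265625 < 0, so the root lies in [-1.875, -1.75]
h(-1.8125) = 0.0898 > 0, so the root lies in [-1.875, -1.8125]
h(-1.84375) = -0.0869 < 0, so the root lies in [-1.84375, -1.8125]

[-1.84375, -1.8125]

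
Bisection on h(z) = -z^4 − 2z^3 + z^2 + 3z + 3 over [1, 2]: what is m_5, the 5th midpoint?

1.40625

z = 1.5 gives h = -2.0625, negative; keep [1, 1.5]
z = 1.25 gives h = 1.964844, positive; keep [1.25, 1.5]
z = 1.375 gives h = 0.241943, positive; keep [1.375, 1.5]
z = 1.4375 gives h = -0.832, negative; keep [1.375, 1.4375]
z = 1.40625 gives h = -0.2762, negative; keep [1.375, 1.40625]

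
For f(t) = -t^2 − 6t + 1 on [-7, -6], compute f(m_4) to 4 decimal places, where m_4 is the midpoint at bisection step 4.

-0.1602

f(-6.5) = -2.25 < 0, so the root lies in [-6.5, -6]
f(-6.25) = -0.5625 < 0, so the root lies in [-6.25, -6]
f(-6.125) = 0.234375 > 0, so the root lies in [-6.25, -6.125]
f(-6.1875) = -0.1602 < 0, so the root lies in [-6.1875, -6.125]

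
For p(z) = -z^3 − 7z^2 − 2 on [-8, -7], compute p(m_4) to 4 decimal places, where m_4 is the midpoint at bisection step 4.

1.1174

m = -7.5, p(m) = 26.125 (+); new bracket [-7.5, -7]
m = -7.25, p(m) = 11.140625 (+); new bracket [-7.25, -7]
m = -7.125, p(m) = 4.345703 (+); new bracket [-7.125, -7]
m = -7.0625, p(m) = 1.1174 (+); new bracket [-7.0625, -7]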